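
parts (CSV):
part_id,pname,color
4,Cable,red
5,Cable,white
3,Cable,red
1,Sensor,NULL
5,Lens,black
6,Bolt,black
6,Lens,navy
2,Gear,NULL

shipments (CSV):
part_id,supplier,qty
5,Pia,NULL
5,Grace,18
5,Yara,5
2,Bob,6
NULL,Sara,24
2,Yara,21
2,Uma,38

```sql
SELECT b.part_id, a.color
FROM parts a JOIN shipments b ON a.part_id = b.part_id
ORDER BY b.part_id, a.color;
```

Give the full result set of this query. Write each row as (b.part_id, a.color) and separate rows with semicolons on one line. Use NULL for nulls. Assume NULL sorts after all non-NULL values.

(2, NULL); (2, NULL); (2, NULL); (5, black); (5, black); (5, black); (5, white); (5, white); (5, white)

INNER JOIN keeps only pairs where the ON condition holds.
Matching on a.part_id = b.part_id. A NULL in a compared column never satisfies the condition.
- a (part_id=4) has no partner → excluded.
- a (part_id=5) pairs with 3 row(s) of b.
- a (part_id=3) has no partner → excluded.
- a (part_id=1) has no partner → excluded.
- a (part_id=5) pairs with 3 row(s) of b.
- a (part_id=6) has no partner → excluded.
- a (part_id=6) has no partner → excluded.
- a (part_id=2) pairs with 3 row(s) of b.
After projecting and ordering:
b.part_id | a.color
2 | NULL
2 | NULL
2 | NULL
5 | black
5 | black
5 | black
5 | white
5 | white
5 | white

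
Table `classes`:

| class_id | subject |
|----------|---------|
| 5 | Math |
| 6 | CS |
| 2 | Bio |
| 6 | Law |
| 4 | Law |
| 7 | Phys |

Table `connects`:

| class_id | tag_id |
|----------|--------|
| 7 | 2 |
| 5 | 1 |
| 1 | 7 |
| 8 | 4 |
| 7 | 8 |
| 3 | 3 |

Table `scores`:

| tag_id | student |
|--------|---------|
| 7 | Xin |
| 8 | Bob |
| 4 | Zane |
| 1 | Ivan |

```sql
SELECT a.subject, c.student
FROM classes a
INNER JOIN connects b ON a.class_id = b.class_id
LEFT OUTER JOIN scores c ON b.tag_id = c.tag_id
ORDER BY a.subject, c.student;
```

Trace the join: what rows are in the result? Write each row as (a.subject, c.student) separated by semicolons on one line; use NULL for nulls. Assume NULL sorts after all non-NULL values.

Step 1 — a INNER JOIN b on class_id → 3 row(s).
Then LEFT JOIN `scores c` on tag_id: each of those 3 rows is kept; rows whose b.tag_id has no match in c get NULL for c's columns.

(Math, Ivan); (Phys, Bob); (Phys, NULL)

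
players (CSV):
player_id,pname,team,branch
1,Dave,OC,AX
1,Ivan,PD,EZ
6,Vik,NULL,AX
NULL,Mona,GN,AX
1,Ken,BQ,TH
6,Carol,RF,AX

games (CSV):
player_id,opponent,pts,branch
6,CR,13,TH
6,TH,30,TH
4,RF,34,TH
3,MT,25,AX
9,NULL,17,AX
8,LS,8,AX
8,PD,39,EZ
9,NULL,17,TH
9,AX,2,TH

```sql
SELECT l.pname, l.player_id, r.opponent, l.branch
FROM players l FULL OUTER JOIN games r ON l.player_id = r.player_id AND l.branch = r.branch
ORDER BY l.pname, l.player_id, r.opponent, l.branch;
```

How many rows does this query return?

15

FULL OUTER JOIN keeps every row from both sides; unmatched rows get NULL for the other side's columns.
Matching on l.player_id = r.player_id AND l.branch = r.branch. A NULL in a compared column never satisfies the condition.
- player_id=1, branch=AX: no r row matches, row kept with r columns NULL.
- player_id=1, branch=EZ: no r row matches, row kept with r columns NULL.
- player_id=6, branch=AX: no r row matches, row kept with r columns NULL.
- player_id=NULL, branch=AX: no r row matches, row kept with r columns NULL.
- player_id=1, branch=TH: no r row matches, row kept with r columns NULL.
- player_id=6, branch=AX: no r row matches, row kept with r columns NULL.
- 9 r row(s) had no l match → kept, l columns NULL.
Total: 0 matched + 15 padded = 15 rows.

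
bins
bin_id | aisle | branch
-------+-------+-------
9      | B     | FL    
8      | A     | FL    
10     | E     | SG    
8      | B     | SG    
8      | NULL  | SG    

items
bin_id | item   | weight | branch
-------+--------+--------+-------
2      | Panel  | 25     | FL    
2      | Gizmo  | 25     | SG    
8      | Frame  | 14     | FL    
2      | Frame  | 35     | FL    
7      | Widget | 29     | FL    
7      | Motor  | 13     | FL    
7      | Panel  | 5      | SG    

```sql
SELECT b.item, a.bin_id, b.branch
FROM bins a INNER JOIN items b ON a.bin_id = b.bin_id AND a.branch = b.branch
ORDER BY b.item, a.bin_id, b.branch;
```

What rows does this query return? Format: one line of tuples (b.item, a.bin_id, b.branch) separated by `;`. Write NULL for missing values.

INNER JOIN keeps only pairs where the ON condition holds.
Matching on a.bin_id = b.bin_id AND a.branch = b.branch.
- a[0] bin_id=9, branch=FL → no match; dropped.
- a[1] bin_id=8, branch=FL → 1 match(es) in b → 1 row(s).
- a[2] bin_id=10, branch=SG → no match; dropped.
- a[3] bin_id=8, branch=SG → no match; dropped.
- a[4] bin_id=8, branch=SG → no match; dropped.
After projecting and ordering:
b.item | a.bin_id | b.branch
Frame | 8 | FL

(Frame, 8, FL)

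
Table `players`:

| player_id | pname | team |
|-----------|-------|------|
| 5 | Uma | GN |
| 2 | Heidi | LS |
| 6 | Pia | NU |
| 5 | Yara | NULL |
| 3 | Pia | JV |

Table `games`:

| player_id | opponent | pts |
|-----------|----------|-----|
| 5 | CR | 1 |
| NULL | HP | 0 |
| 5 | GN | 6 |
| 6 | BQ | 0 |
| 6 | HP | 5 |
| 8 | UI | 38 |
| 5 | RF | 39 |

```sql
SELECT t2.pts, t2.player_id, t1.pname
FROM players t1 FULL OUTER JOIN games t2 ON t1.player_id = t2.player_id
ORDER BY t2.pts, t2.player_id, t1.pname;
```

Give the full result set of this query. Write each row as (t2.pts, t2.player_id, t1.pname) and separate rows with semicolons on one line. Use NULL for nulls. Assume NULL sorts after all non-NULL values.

(0, 6, Pia); (0, NULL, NULL); (1, 5, Uma); (1, 5, Yara); (5, 6, Pia); (6, 5, Uma); (6, 5, Yara); (38, 8, NULL); (39, 5, Uma); (39, 5, Yara); (NULL, NULL, Heidi); (NULL, NULL, Pia)

FULL OUTER JOIN keeps every row from both sides; unmatched rows get NULL for the other side's columns.
Matching on t1.player_id = t2.player_id. A NULL in a compared column never satisfies the condition.
- player_id=5: 3 matching t2 row(s), so 3 row(s) emitted.
- player_id=2: no t2 row matches, row kept with t2 columns NULL.
- player_id=6: 2 matching t2 row(s), so 2 row(s) emitted.
- player_id=5: 3 matching t2 row(s), so 3 row(s) emitted.
- player_id=3: no t2 row matches, row kept with t2 columns NULL.
- plus 2 unmatched t2 row(s), each kept with NULL t1 columns.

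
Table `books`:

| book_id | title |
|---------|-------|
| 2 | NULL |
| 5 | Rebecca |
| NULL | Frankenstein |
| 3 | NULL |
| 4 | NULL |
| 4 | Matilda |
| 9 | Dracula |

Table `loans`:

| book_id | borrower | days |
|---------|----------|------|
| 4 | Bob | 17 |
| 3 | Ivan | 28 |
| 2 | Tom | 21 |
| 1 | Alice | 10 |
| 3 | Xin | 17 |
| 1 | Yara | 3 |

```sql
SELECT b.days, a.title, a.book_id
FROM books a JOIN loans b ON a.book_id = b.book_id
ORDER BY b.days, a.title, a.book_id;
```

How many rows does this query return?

5

INNER JOIN keeps only pairs where the ON condition holds.
Matching on a.book_id = b.book_id. A NULL in a compared column never satisfies the condition.
Matched pairs: 5.
Total: 5 rows.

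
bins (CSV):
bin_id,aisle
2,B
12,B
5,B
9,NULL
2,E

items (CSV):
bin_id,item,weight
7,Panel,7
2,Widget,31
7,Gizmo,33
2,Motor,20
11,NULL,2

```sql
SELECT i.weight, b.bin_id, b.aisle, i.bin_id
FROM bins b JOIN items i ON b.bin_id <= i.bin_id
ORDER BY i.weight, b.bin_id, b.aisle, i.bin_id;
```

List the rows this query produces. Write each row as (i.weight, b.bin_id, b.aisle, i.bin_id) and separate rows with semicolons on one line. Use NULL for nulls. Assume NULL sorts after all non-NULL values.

INNER JOIN keeps only pairs where the ON condition holds.
Matching on b.bin_id <= i.bin_id.
Matched pairs: 14.

(2, 2, B, 11); (2, 2, E, 11); (2, 5, B, 11); (2, 9, NULL, 11); (7, 2, B, 7); (7, 2, E, 7); (7, 5, B, 7); (20, 2, B, 2); (20, 2, E, 2); (31, 2, B, 2); (31, 2, E, 2); (33, 2, B, 7); (33, 2, E, 7); (33, 5, B, 7)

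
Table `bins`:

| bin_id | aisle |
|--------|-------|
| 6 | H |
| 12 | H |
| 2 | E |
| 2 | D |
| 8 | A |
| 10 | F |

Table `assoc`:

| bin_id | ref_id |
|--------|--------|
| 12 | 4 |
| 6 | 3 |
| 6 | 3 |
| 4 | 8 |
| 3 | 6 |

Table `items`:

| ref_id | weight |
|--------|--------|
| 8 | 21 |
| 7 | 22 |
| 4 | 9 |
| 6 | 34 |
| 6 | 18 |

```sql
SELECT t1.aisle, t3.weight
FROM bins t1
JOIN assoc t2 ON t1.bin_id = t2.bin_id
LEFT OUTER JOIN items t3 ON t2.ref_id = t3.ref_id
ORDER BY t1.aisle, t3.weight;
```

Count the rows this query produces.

3

Step 1 — t1 INNER JOIN t2 on bin_id → 3 row(s).
Then LEFT JOIN `items t3` on ref_id: each of those 3 rows is kept; rows whose t2.ref_id has no match in t3 get NULL for t3's columns.
Result: 3 row(s).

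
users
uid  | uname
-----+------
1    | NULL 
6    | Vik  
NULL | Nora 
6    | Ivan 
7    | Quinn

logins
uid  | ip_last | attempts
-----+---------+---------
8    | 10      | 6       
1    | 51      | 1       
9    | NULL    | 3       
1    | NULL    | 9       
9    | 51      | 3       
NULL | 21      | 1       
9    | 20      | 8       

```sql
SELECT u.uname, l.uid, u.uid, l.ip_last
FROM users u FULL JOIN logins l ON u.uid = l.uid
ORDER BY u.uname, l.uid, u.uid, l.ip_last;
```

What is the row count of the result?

FULL OUTER JOIN keeps every row from both sides; unmatched rows get NULL for the other side's columns.
Matching on u.uid = l.uid. A NULL in a compared column never satisfies the condition.
Matched pairs: 2; unmatched u rows kept: 4; unmatched l rows kept: 5.
Total: 2 matched + 9 padded = 11 rows.

11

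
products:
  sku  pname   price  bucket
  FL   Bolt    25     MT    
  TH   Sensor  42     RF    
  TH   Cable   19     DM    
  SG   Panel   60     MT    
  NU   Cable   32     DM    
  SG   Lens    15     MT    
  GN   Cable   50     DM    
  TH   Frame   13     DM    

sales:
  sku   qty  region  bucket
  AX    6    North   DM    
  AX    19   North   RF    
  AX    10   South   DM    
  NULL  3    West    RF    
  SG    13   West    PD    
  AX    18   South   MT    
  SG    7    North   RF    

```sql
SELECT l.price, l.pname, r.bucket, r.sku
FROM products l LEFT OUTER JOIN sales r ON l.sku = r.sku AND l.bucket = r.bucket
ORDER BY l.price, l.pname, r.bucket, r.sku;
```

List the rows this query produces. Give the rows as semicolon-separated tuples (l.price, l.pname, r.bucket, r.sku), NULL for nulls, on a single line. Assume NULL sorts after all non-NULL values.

(13, Frame, NULL, NULL); (15, Lens, NULL, NULL); (19, Cable, NULL, NULL); (25, Bolt, NULL, NULL); (32, Cable, NULL, NULL); (42, Sensor, NULL, NULL); (50, Cable, NULL, NULL); (60, Panel, NULL, NULL)

LEFT JOIN keeps every row from `products`; unmatched rows get NULL for `sales`'s columns.
Matching on l.sku = r.sku AND l.bucket = r.bucket. A NULL in a compared column never satisfies the condition.
Matched pairs: 0; unmatched l rows kept: 8.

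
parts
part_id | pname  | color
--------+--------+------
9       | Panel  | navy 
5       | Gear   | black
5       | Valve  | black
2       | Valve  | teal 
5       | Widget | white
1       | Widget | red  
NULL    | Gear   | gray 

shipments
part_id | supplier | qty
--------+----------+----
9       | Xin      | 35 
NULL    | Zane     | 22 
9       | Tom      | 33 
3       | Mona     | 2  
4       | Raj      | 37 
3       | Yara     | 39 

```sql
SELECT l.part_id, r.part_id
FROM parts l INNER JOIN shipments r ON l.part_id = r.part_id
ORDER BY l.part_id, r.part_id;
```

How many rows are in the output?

INNER JOIN keeps only pairs where the ON condition holds.
Matching on l.part_id = r.part_id. A NULL in a compared column never satisfies the condition.
Matched pairs: 2.
Total: 2 rows.

2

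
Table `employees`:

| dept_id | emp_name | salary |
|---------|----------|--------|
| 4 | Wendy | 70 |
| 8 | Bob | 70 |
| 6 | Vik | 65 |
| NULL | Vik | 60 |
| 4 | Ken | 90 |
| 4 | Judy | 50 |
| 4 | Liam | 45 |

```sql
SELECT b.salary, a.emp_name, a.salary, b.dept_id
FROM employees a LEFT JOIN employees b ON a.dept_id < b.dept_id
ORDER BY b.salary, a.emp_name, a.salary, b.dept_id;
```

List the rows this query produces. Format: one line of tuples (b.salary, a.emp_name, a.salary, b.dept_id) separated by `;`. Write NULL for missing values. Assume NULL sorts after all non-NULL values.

(65, Judy, 50, 6); (65, Ken, 90, 6); (65, Liam, 45, 6); (65, Wendy, 70, 6); (70, Judy, 50, 8); (70, Ken, 90, 8); (70, Liam, 45, 8); (70, Vik, 65, 8); (70, Wendy, 70, 8); (NULL, Bob, 70, NULL); (NULL, Vik, 60, NULL)

LEFT JOIN keeps every row from `employees a`; unmatched rows get NULL for `employees b`'s columns.
Matching on a.dept_id < b.dept_id. A NULL in a compared column never satisfies the condition.
Matched pairs: 9; unmatched a rows kept: 2.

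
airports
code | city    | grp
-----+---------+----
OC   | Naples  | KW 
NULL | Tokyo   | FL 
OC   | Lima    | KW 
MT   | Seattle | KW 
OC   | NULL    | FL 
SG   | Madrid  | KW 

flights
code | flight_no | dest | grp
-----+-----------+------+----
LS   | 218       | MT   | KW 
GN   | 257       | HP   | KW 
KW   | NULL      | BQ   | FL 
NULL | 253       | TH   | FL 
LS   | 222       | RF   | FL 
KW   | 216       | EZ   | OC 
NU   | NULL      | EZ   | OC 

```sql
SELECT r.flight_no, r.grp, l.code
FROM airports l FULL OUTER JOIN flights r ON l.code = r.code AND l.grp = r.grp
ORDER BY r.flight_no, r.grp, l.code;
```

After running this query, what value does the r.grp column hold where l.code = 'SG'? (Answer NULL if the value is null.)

NULL

FULL OUTER JOIN keeps every row from both sides; unmatched rows get NULL for the other side's columns.
Matching on l.code = r.code AND l.grp = r.grp. A NULL in a compared column never satisfies the condition.
- l row (code=OC, grp=KW): no match → kept, r columns NULL.
- l row (code=NULL, grp=FL): no match → kept, r columns NULL.
- l row (code=OC, grp=KW): no match → kept, r columns NULL.
- l row (code=MT, grp=KW): no match → kept, r columns NULL.
- l row (code=OC, grp=FL): no match → kept, r columns NULL.
- l row (code=SG, grp=KW): no match → kept, r columns NULL.
- 7 r row(s) had no l match → kept, l columns NULL.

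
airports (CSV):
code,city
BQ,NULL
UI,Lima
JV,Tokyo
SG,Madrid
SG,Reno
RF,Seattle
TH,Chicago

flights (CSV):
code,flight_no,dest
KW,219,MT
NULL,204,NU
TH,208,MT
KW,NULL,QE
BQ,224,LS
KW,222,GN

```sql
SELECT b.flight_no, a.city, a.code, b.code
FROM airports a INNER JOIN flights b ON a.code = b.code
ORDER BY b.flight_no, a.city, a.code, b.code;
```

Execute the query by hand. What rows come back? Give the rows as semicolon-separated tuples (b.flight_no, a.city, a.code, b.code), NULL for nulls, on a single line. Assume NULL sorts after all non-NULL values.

INNER JOIN keeps only pairs where the ON condition holds.
Matching on a.code = b.code. A NULL in a compared column never satisfies the condition.
- a row (code=BQ): matches 1 b row(s) → 1 output row(s).
- a row (code=UI): no match → dropped.
- a row (code=JV): no match → dropped.
- a row (code=SG): no match → dropped.
- a row (code=SG): no match → dropped.
- a row (code=RF): no match → dropped.
- a row (code=TH): matches 1 b row(s) → 1 output row(s).
After projecting and ordering:
b.flight_no | a.city | a.code | b.code
208 | Chicago | TH | TH
224 | NULL | BQ | BQ

(208, Chicago, TH, TH); (224, NULL, BQ, BQ)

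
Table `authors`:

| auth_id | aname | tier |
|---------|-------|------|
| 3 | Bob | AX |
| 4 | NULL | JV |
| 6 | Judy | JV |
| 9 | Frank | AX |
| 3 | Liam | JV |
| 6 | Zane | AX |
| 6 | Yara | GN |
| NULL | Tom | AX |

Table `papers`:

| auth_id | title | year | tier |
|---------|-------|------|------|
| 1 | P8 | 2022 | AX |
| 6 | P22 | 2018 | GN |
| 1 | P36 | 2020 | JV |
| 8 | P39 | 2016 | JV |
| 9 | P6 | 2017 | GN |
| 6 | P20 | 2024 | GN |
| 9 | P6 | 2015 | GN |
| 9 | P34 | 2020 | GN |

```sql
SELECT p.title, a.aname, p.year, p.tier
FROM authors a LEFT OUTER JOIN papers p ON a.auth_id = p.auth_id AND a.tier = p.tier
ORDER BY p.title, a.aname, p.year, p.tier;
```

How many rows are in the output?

9

LEFT JOIN keeps every row from `authors`; unmatched rows get NULL for `papers`'s columns.
Matching on a.auth_id = p.auth_id AND a.tier = p.tier. A NULL in a compared column never satisfies the condition.
Matched pairs: 2; unmatched a rows kept: 7.
Total: 2 matched + 7 padded = 9 rows.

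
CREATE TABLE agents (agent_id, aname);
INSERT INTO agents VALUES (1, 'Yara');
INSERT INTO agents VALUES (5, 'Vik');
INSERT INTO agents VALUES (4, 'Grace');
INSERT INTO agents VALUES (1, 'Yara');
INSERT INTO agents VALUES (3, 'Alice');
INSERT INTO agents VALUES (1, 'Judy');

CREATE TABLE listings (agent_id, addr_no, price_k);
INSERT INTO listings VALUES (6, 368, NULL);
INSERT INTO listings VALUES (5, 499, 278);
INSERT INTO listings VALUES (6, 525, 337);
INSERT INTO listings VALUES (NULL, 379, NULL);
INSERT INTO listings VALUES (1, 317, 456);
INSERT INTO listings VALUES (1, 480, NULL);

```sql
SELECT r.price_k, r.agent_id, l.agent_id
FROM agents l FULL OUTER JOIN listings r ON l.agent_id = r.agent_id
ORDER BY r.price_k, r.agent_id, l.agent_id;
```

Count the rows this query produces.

FULL OUTER JOIN keeps every row from both sides; unmatched rows get NULL for the other side's columns.
Matching on l.agent_id = r.agent_id. A NULL in a compared column never satisfies the condition.
- l (agent_id=1) pairs with 2 row(s) of r.
- l (agent_id=5) pairs with 1 row(s) of r.
- l (agent_id=4) has no partner → padded with NULL.
- l (agent_id=1) pairs with 2 row(s) of r.
- l (agent_id=3) has no partner → padded with NULL.
- l (agent_id=1) pairs with 2 row(s) of r.
- plus 3 unmatched r row(s), each kept with NULL l columns.
Total: 7 matched + 5 padded = 12 rows.

12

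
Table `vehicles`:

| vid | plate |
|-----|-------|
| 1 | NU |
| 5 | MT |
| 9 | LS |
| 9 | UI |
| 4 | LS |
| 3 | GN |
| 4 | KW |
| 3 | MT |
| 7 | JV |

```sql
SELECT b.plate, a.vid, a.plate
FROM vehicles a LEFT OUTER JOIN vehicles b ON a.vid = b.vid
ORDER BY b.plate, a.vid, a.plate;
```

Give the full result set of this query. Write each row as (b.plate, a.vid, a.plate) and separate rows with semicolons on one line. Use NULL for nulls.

(GN, 3, GN); (GN, 3, MT); (JV, 7, JV); (KW, 4, KW); (KW, 4, LS); (LS, 4, KW); (LS, 4, LS); (LS, 9, LS); (LS, 9, UI); (MT, 3, GN); (MT, 3, MT); (MT, 5, MT); (NU, 1, NU); (UI, 9, LS); (UI, 9, UI)

LEFT JOIN keeps every row from `vehicles a`; unmatched rows get NULL for `vehicles b`'s columns.
Matching on a.vid = b.vid.
- a (vid=1) pairs with 1 row(s) of b.
- a (vid=5) pairs with 1 row(s) of b.
- a (vid=9) pairs with 2 row(s) of b.
- a (vid=9) pairs with 2 row(s) of b.
- a (vid=4) pairs with 2 row(s) of b.
- a (vid=3) pairs with 2 row(s) of b.
- a (vid=4) pairs with 2 row(s) of b.
- a (vid=3) pairs with 2 row(s) of b.
- a (vid=7) pairs with 1 row(s) of b.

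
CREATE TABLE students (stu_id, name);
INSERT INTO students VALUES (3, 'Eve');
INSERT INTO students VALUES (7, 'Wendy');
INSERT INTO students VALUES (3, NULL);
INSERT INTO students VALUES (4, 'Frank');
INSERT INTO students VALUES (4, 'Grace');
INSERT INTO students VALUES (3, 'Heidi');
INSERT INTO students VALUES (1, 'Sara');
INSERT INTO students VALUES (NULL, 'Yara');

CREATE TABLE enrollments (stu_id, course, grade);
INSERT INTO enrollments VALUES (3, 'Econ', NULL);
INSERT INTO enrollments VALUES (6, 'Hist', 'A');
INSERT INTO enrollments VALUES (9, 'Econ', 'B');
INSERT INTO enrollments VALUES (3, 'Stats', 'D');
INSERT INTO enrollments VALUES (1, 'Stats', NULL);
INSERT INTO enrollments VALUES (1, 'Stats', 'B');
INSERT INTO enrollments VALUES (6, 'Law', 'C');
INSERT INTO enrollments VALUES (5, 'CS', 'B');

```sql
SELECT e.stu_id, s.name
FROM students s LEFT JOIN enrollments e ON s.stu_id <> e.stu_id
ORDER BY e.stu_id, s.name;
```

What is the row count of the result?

LEFT JOIN keeps every row from `students`; unmatched rows get NULL for `enrollments`'s columns.
Matching on s.stu_id <> e.stu_id. A NULL in a compared column never satisfies the condition.
- s row (stu_id=3): matches 6 e row(s) → 6 output row(s).
- s row (stu_id=7): matches 8 e row(s) → 8 output row(s).
- s row (stu_id=3): matches 6 e row(s) → 6 output row(s).
- s row (stu_id=4): matches 8 e row(s) → 8 output row(s).
- s row (stu_id=4): matches 8 e row(s) → 8 output row(s).
- s row (stu_id=3): matches 6 e row(s) → 6 output row(s).
- s row (stu_id=1): matches 6 e row(s) → 6 output row(s).
- s row (stu_id=NULL): no match → kept, e columns NULL.
Total: 48 matched + 1 padded = 49 rows.

49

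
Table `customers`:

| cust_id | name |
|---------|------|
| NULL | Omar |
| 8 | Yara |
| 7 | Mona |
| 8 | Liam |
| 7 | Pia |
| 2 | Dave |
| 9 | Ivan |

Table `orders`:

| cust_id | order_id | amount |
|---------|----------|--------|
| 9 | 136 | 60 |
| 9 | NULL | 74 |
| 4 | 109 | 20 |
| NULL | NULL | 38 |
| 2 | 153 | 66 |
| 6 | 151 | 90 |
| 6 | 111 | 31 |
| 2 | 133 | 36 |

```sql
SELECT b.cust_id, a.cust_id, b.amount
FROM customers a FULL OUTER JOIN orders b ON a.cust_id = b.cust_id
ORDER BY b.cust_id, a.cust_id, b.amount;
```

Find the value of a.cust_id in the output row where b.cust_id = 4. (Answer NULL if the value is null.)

NULL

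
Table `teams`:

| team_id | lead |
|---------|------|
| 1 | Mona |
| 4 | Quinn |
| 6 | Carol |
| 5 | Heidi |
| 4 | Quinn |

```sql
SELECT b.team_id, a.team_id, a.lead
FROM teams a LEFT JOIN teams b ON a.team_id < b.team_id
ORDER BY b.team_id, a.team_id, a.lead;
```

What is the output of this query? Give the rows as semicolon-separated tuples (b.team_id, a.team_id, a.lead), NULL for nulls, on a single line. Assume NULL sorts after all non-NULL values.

(4, 1, Mona); (4, 1, Mona); (5, 1, Mona); (5, 4, Quinn); (5, 4, Quinn); (6, 1, Mona); (6, 4, Quinn); (6, 4, Quinn); (6, 5, Heidi); (NULL, 6, Carol)

LEFT JOIN keeps every row from `teams a`; unmatched rows get NULL for `teams b`'s columns.
Matching on a.team_id < b.team_id.
Matched pairs: 9; unmatched a rows kept: 1.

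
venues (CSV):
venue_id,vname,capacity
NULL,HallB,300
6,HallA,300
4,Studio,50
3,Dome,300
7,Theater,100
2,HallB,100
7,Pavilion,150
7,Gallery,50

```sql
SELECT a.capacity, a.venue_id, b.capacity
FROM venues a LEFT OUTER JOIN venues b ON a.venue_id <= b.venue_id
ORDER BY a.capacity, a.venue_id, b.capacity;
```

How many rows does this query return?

LEFT JOIN keeps every row from `venues a`; unmatched rows get NULL for `venues b`'s columns.
Matching on a.venue_id <= b.venue_id. A NULL in a compared column never satisfies the condition.
- a[0] venue_id=NULL → no match; kept with NULLs on the b side.
- a[1] venue_id=6 → 4 match(es) in b → 4 row(s).
- a[2] venue_id=4 → 5 match(es) in b → 5 row(s).
- a[3] venue_id=3 → 6 match(es) in b → 6 row(s).
- a[4] venue_id=7 → 3 match(es) in b → 3 row(s).
- a[5] venue_id=2 → 7 match(es) in b → 7 row(s).
- a[6] venue_id=7 → 3 match(es) in b → 3 row(s).
- a[7] venue_id=7 → 3 match(es) in b → 3 row(s).
Total: 31 matched + 1 padded = 32 rows.

32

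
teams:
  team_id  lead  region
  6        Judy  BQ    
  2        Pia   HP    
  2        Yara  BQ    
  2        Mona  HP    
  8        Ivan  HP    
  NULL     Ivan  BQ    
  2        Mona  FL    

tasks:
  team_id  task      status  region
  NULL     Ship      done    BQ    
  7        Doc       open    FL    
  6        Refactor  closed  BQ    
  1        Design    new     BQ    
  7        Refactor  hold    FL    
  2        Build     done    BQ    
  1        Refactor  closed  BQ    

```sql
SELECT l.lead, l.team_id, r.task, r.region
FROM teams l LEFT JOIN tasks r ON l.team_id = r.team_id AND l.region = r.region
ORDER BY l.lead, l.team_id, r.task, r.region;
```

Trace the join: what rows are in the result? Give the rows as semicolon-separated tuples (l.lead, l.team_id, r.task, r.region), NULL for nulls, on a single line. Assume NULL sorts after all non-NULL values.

LEFT JOIN keeps every row from `teams`; unmatched rows get NULL for `tasks`'s columns.
Matching on l.team_id = r.team_id AND l.region = r.region. A NULL in a compared column never satisfies the condition.
Matched pairs: 2; unmatched l rows kept: 5.

(Ivan, 8, NULL, NULL); (Ivan, NULL, NULL, NULL); (Judy, 6, Refactor, BQ); (Mona, 2, NULL, NULL); (Mona, 2, NULL, NULL); (Pia, 2, NULL, NULL); (Yara, 2, Build, BQ)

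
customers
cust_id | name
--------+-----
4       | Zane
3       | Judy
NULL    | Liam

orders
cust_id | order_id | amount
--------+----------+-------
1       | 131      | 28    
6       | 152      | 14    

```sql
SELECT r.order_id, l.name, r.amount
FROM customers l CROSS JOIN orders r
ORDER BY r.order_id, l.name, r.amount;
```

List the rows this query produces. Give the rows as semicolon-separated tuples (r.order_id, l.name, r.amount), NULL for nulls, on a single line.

(131, Judy, 28); (131, Liam, 28); (131, Zane, 28); (152, Judy, 14); (152, Liam, 14); (152, Zane, 14)

CROSS JOIN pairs every row of `customers` with every row of `orders`: 3 × 2 = 6 rows.
After projecting and ordering:
r.order_id | l.name | r.amount
131 | Judy | 28
131 | Liam | 28
131 | Zane | 28
152 | Judy | 14
152 | Liam | 14
152 | Zane | 14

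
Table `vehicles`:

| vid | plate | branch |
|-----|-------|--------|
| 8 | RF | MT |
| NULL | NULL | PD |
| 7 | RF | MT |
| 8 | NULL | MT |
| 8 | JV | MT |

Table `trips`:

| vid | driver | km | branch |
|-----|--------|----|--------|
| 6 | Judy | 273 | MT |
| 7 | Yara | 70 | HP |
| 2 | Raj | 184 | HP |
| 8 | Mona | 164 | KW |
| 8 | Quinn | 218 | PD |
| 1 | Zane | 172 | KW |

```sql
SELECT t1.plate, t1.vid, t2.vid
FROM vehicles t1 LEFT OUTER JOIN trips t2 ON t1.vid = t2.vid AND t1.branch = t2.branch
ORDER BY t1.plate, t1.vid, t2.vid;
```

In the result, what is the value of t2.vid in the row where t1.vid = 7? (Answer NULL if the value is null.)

NULL

LEFT JOIN keeps every row from `vehicles`; unmatched rows get NULL for `trips`'s columns.
Matching on t1.vid = t2.vid AND t1.branch = t2.branch. A NULL in a compared column never satisfies the condition.
Matched pairs: 0; unmatched t1 rows kept: 5.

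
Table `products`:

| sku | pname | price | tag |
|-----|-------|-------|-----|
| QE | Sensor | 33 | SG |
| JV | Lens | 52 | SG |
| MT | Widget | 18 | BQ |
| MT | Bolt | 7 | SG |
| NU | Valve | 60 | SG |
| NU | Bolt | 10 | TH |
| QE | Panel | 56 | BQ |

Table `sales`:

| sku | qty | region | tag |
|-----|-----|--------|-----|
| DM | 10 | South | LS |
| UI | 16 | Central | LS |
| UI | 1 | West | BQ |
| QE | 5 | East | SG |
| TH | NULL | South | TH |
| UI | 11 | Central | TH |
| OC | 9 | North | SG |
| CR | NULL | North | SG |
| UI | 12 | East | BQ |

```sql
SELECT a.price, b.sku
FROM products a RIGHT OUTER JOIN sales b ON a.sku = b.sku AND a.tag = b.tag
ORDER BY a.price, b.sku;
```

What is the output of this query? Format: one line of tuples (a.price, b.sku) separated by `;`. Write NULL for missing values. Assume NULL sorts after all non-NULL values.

(33, QE); (NULL, CR); (NULL, DM); (NULL, OC); (NULL, TH); (NULL, UI); (NULL, UI); (NULL, UI); (NULL, UI)

RIGHT JOIN keeps every row from `sales`; unmatched rows get NULL for `products`'s columns.
Matching on a.sku = b.sku AND a.tag = b.tag.
Matched pairs: 1; unmatched b rows kept: 8.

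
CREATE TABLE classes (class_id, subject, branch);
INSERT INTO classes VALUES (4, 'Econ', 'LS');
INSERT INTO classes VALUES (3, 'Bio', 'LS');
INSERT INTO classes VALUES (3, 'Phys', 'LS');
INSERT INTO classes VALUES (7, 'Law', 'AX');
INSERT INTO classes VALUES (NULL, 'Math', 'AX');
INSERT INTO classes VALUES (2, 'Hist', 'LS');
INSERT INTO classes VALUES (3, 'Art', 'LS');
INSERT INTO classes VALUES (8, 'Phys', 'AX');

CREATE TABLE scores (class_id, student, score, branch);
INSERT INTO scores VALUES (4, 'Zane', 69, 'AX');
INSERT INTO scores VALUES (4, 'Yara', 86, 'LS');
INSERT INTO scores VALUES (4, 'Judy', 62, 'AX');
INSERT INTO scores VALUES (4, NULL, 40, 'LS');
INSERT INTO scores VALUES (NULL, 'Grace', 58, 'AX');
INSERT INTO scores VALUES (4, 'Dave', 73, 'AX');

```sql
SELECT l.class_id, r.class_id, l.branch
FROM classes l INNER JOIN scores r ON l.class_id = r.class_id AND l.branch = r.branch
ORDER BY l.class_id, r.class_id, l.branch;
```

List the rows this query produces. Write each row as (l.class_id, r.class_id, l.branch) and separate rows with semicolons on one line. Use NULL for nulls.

(4, 4, LS); (4, 4, LS)

INNER JOIN keeps only pairs where the ON condition holds.
Matching on l.class_id = r.class_id AND l.branch = r.branch. A NULL in a compared column never satisfies the condition.
- l (class_id=4, branch=LS) pairs with 2 row(s) of r.
- l (class_id=3, branch=LS) has no partner → excluded.
- l (class_id=3, branch=LS) has no partner → excluded.
- l (class_id=7, branch=AX) has no partner → excluded.
- l (class_id=NULL, branch=AX) has no partner → excluded.
- l (class_id=2, branch=LS) has no partner → excluded.
- l (class_id=3, branch=LS) has no partner → excluded.
- l (class_id=8, branch=AX) has no partner → excluded.
After projecting and ordering:
l.class_id | r.class_id | l.branch
4 | 4 | LS
4 | 4 | LS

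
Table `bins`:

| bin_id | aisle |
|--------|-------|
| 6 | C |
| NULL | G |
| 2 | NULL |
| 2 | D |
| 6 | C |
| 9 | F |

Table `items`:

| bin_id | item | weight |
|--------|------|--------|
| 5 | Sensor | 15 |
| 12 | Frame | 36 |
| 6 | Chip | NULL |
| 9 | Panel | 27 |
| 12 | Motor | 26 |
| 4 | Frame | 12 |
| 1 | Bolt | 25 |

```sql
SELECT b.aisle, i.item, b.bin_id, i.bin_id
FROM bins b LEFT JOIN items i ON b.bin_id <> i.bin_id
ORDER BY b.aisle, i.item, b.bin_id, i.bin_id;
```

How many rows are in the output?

LEFT JOIN keeps every row from `bins`; unmatched rows get NULL for `items`'s columns.
Matching on b.bin_id <> i.bin_id. A NULL in a compared column never satisfies the condition.
Matched pairs: 32; unmatched b rows kept: 1.
Total: 32 matched + 1 padded = 33 rows.

33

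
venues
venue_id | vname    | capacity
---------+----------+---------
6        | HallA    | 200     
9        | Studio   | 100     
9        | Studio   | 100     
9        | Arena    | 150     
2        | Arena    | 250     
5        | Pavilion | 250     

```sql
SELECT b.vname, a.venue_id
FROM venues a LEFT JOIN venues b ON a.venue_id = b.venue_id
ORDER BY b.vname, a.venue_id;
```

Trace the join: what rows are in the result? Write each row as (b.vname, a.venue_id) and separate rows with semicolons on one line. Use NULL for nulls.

LEFT JOIN keeps every row from `venues a`; unmatched rows get NULL for `venues b`'s columns.
Matching on a.venue_id = b.venue_id.
Matched pairs: 12; unmatched a rows kept: 0.

(Arena, 2); (Arena, 9); (Arena, 9); (Arena, 9); (HallA, 6); (Pavilion, 5); (Studio, 9); (Studio, 9); (Studio, 9); (Studio, 9); (Studio, 9); (Studio, 9)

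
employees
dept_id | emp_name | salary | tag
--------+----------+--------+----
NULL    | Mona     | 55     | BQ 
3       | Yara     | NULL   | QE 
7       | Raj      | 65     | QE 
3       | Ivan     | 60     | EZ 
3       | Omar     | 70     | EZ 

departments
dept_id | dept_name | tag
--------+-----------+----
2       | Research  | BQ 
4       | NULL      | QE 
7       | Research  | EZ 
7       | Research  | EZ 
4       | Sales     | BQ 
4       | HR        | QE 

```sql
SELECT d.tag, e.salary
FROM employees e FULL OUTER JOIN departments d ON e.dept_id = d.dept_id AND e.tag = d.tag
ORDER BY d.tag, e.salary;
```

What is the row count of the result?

11

FULL OUTER JOIN keeps every row from both sides; unmatched rows get NULL for the other side's columns.
Matching on e.dept_id = d.dept_id AND e.tag = d.tag. A NULL in a compared column never satisfies the condition.
- dept_id=NULL, tag=BQ: no d row matches, row kept with d columns NULL.
- dept_id=3, tag=QE: no d row matches, row kept with d columns NULL.
- dept_id=7, tag=QE: no d row matches, row kept with d columns NULL.
- dept_id=3, tag=EZ: no d row matches, row kept with d columns NULL.
- dept_id=3, tag=EZ: no d row matches, row kept with d columns NULL.
- plus 6 unmatched d row(s), each kept with NULL e columns.
Total: 0 matched + 11 padded = 11 rows.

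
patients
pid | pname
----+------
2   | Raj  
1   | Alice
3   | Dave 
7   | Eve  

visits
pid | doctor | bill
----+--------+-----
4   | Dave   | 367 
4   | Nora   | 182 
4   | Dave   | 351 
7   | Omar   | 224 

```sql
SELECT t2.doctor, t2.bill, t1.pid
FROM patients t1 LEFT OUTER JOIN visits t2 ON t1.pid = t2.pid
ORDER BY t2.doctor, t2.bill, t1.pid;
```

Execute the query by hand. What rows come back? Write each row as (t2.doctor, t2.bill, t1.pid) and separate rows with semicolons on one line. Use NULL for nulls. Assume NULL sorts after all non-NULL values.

(Omar, 224, 7); (NULL, NULL, 1); (NULL, NULL, 2); (NULL, NULL, 3)

LEFT JOIN keeps every row from `patients`; unmatched rows get NULL for `visits`'s columns.
Matching on t1.pid = t2.pid.
- t1[0] pid=2 → no match; kept with NULLs on the t2 side.
- t1[1] pid=1 → no match; kept with NULLs on the t2 side.
- t1[2] pid=3 → no match; kept with NULLs on the t2 side.
- t1[3] pid=7 → 1 match(es) in t2 → 1 row(s).
After projecting and ordering:
t2.doctor | t2.bill | t1.pid
Omar | 224 | 7
NULL | NULL | 1
NULL | NULL | 2
NULL | NULL | 3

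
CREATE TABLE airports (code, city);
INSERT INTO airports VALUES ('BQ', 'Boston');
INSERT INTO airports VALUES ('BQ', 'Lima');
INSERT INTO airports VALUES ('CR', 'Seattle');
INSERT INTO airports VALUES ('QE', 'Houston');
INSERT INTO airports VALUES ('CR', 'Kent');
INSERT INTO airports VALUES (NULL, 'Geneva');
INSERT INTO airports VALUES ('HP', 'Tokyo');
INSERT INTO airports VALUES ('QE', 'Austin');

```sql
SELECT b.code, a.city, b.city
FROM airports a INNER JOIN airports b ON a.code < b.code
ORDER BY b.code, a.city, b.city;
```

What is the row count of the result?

INNER JOIN keeps only pairs where the ON condition holds.
Matching on a.code < b.code. A NULL in a compared column never satisfies the condition.
- a[0] code=BQ → 5 match(es) in b → 5 row(s).
- a[1] code=BQ → 5 match(es) in b → 5 row(s).
- a[2] code=CR → 3 match(es) in b → 3 row(s).
- a[3] code=QE → no match; dropped.
- a[4] code=CR → 3 match(es) in b → 3 row(s).
- a[5] code=NULL → no match; dropped.
- a[6] code=HP → 2 match(es) in b → 2 row(s).
- a[7] code=QE → no match; dropped.
Total: 18 rows.

18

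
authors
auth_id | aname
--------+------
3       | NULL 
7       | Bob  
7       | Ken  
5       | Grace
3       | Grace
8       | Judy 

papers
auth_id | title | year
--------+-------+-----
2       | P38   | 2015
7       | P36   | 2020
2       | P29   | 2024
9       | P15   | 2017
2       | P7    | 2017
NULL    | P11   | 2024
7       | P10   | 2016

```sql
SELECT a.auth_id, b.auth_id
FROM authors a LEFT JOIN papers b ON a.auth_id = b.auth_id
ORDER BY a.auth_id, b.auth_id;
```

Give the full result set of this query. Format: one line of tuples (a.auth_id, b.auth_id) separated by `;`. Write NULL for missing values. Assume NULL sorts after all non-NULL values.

(3, NULL); (3, NULL); (5, NULL); (7, 7); (7, 7); (7, 7); (7, 7); (8, NULL)

LEFT JOIN keeps every row from `authors`; unmatched rows get NULL for `papers`'s columns.
Matching on a.auth_id = b.auth_id. A NULL in a compared column never satisfies the condition.
- a (auth_id=3) has no partner → padded with NULL.
- a (auth_id=7) pairs with 2 row(s) of b.
- a (auth_id=7) pairs with 2 row(s) of b.
- a (auth_id=5) has no partner → padded with NULL.
- a (auth_id=3) has no partner → padded with NULL.
- a (auth_id=8) has no partner → padded with NULL.
After projecting and ordering:
a.auth_id | b.auth_id
3 | NULL
3 | NULL
5 | NULL
7 | 7
7 | 7
7 | 7
7 | 7
8 | NULL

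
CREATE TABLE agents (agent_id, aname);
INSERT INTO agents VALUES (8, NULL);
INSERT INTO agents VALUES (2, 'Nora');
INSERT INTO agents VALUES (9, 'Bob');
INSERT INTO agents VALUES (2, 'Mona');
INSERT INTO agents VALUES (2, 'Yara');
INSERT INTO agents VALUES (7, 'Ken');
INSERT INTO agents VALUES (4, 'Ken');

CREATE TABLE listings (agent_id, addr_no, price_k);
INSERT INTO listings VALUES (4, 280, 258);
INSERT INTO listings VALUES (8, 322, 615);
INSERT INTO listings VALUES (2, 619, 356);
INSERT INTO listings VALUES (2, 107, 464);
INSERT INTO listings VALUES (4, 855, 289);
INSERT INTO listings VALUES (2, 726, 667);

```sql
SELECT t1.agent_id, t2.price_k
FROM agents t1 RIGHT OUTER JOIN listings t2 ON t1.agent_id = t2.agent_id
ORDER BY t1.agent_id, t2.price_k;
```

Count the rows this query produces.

12

RIGHT JOIN keeps every row from `listings`; unmatched rows get NULL for `agents`'s columns.
Matching on t1.agent_id = t2.agent_id.
- t1 (agent_id=8) pairs with 1 row(s) of t2.
- t1 (agent_id=2) pairs with 3 row(s) of t2.
- t1 (agent_id=9) has no partner in t2.
- t1 (agent_id=2) pairs with 3 row(s) of t2.
- t1 (agent_id=2) pairs with 3 row(s) of t2.
- t1 (agent_id=7) has no partner in t2.
- t1 (agent_id=4) pairs with 2 row(s) of t2.
- every t2 row matched at least one t1 row.
Total: 12 rows.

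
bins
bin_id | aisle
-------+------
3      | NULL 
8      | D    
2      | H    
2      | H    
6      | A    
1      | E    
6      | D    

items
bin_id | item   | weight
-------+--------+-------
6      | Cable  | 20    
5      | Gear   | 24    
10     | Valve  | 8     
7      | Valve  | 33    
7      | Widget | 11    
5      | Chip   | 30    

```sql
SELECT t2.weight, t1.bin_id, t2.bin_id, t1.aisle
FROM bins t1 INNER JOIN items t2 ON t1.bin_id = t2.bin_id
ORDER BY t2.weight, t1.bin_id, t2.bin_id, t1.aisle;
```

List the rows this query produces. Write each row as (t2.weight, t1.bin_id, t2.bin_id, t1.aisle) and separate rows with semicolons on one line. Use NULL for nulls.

INNER JOIN keeps only pairs where the ON condition holds.
Matching on t1.bin_id = t2.bin_id.
- t1[0] bin_id=3 → no match; dropped.
- t1[1] bin_id=8 → no match; dropped.
- t1[2] bin_id=2 → no match; dropped.
- t1[3] bin_id=2 → no match; dropped.
- t1[4] bin_id=6 → 1 match(es) in t2 → 1 row(s).
- t1[5] bin_id=1 → no match; dropped.
- t1[6] bin_id=6 → 1 match(es) in t2 → 1 row(s).
After projecting and ordering:
t2.weight | t1.bin_id | t2.bin_id | t1.aisle
20 | 6 | 6 | A
20 | 6 | 6 | D

(20, 6, 6, A); (20, 6, 6, D)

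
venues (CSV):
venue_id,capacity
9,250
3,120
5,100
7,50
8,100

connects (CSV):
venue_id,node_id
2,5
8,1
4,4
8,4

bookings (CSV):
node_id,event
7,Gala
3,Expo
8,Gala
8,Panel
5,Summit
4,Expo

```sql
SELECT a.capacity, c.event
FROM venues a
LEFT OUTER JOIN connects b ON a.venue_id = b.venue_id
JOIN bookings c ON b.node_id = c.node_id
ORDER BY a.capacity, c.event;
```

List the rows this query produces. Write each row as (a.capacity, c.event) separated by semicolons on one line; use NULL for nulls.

(100, Expo)

Step 1 — a LEFT JOIN b on venue_id → 6 row(s).
Then INNER JOIN `bookings c` on node_id: keep only rows whose b.node_id appears in c.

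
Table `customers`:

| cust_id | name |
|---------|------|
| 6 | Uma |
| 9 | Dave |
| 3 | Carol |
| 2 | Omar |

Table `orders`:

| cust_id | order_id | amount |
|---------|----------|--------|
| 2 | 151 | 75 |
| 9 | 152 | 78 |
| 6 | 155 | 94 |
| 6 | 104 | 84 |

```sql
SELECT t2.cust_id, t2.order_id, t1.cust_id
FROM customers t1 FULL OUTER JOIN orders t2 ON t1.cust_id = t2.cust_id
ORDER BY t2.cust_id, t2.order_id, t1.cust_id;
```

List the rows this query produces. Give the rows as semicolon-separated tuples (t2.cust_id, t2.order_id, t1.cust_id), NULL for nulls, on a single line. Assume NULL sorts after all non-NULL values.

FULL OUTER JOIN keeps every row from both sides; unmatched rows get NULL for the other side's columns.
Matching on t1.cust_id = t2.cust_id.
- cust_id=6: 2 matching t2 row(s), so 2 row(s) emitted.
- cust_id=9: 1 matching t2 row(s), so 1 row(s) emitted.
- cust_id=3: no t2 row matches, row kept with t2 columns NULL.
- cust_id=2: 1 matching t2 row(s), so 1 row(s) emitted.
After projecting and ordering:
t2.cust_id | t2.order_id | t1.cust_id
2 | 151 | 2
6 | 104 | 6
6 | 155 | 6
9 | 152 | 9
NULL | NULL | 3

(2, 151, 2); (6, 104, 6); (6, 155, 6); (9, 152, 9); (NULL, NULL, 3)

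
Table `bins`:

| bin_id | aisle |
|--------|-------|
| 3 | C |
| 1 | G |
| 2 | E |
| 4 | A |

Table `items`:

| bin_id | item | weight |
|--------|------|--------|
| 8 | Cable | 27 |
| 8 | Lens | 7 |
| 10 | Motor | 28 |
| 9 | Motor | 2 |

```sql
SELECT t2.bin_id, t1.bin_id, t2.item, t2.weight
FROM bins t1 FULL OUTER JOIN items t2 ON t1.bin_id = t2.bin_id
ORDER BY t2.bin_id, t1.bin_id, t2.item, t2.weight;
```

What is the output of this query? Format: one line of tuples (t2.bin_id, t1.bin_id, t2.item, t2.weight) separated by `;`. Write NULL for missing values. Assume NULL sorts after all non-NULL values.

(8, NULL, Cable, 27); (8, NULL, Lens, 7); (9, NULL, Motor, 2); (10, NULL, Motor, 28); (NULL, 1, NULL, NULL); (NULL, 2, NULL, NULL); (NULL, 3, NULL, NULL); (NULL, 4, NULL, NULL)

FULL OUTER JOIN keeps every row from both sides; unmatched rows get NULL for the other side's columns.
Matching on t1.bin_id = t2.bin_id.
- t1 (bin_id=3) has no partner → padded with NULL.
- t1 (bin_id=1) has no partner → padded with NULL.
- t1 (bin_id=2) has no partner → padded with NULL.
- t1 (bin_id=4) has no partner → padded with NULL.
- 4 row(s) from t2 found no t1 partner → padded with NULL.
After projecting and ordering:
t2.bin_id | t1.bin_id | t2.item | t2.weight
8 | NULL | Cable | 27
8 | NULL | Lens | 7
9 | NULL | Motor | 2
10 | NULL | Motor | 28
NULL | 1 | NULL | NULL
NULL | 2 | NULL | NULL
NULL | 3 | NULL | NULL
NULL | 4 | NULL | NULL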